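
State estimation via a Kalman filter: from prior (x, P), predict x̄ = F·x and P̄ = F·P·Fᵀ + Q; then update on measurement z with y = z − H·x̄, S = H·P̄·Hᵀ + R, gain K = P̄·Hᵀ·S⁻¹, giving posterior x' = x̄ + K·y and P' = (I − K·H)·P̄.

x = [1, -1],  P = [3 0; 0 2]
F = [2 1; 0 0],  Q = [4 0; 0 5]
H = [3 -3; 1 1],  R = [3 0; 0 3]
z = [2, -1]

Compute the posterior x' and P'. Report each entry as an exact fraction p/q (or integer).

x̄ = F·x = [1, 0]
P̄ = F·P·Fᵀ + Q = [18 0; 0 5]
y = z − H·x̄ = [-1, -2]
S = H·P̄·Hᵀ + R = [210 39; 39 26]
K = P̄·Hᵀ·S⁻¹ = [18/101 558/1313; -15/101 545/1313]
x' = x̄ + K·y = [-37/1313, -895/1313]
P' = (I − K·H)·P̄ = [954/1313 720/1313; 720/1313 915/1313]

x' = [-37/1313, -895/1313]
P' = [954/1313 720/1313; 720/1313 915/1313]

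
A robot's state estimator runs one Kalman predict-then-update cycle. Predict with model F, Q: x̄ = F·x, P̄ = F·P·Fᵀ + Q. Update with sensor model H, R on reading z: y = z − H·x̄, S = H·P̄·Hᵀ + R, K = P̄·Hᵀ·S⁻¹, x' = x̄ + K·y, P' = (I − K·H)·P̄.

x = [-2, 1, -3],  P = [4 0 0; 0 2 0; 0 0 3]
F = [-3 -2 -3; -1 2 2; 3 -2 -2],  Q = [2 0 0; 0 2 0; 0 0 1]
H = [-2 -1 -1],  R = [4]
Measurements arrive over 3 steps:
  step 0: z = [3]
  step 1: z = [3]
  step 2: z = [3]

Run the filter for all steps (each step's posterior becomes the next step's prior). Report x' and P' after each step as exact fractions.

step 0: x' = [-203/219, 412/219, -563/219], P' = [1103/219 1082/219 -2800/219; 1082/219 4538/219 -6838/219; -2800/219 -6838/219 12458/219]
step 1: x' = [63586/114029, 575369/114029, -1031832/114029], P' = [418121/114029 519587/114029 -1163077/114029; 519587/114029 2884367/114029 -4095213/114029; -1163077/114029 -4095213/114029 6660147/114029]
step 2: x' = [6035372/58544399, 159400260/58544399, -10683715/1888529], P' = [201773584/58544399 214359670/58544399 -16623386/1888529; 214359670/58544399 1286861705/58544399 -57785723/1888529; -16623386/1888529 -57785723/1888529 94353971/1888529]

step 0: x̄ = F·x = [13, -2, -2]
step 0: P̄ = F·P·Fᵀ + Q = [73 -14 -10; -14 26 -32; -10 -32 57]
step 0: y = z − H·x̄ = [25]
step 0: S = H·P̄·Hᵀ + R = [219]
step 0: K = P̄·Hᵀ·S⁻¹ = [-122/219; 34/219; -5/219]
step 0: x' = x̄ + K·y = [-203/219, 412/219, -563/219]
step 0: P' = (I − K·H)·P̄ = [1103/219 1082/219 -2800/219; 1082/219 4538/219 -6838/219; -2800/219 -6838/219 12458/219]
step 1: x̄ = F·x = [1474/219, -33/73, -307/219]
step 1: P̄ = F·P·Fᵀ + Q = [21167/219 -5713/73 22993/219; -5713/73 7231/73 -10111/73; 22993/219 -10111/73 44042/219]
step 1: y = z − H·x̄ = [3199/219]
step 1: S = H·P̄·Hᵀ + R = [114029/219]
step 1: K = P̄·Hᵀ·S⁻¹ = [-48188/114029; 42918/114029; -59695/114029]
step 1: x' = x̄ + K·y = [63586/114029, 575369/114029, -1031832/114029]
step 1: P' = (I − K·H)·P̄ = [418121/114029 519587/114029 -1163077/114029; 519587/114029 2884367/114029 -4095213/114029; -1163077/114029 -4095213/114029 6660147/114029]
step 2: x̄ = F·x = [1754000/114029, -976512/114029, 1103684/114029]
step 2: P̄ = F·P·Fᵀ + Q = [11627040/114029 -7880974/114029 10272362/114029; -7880974/114029 8636491/114029 -11818635/114029; 10272362/114029 -11818635/114029 17015350/114029]
step 2: y = z − H·x̄ = [3977259/114029]
step 2: S = H·P̄·Hᵀ + R = [58544399/114029]
step 2: K = P̄·Hᵀ·S⁻¹ = [-25645468/58544399; 18944092/58544399; -830369/1888529]
step 2: x' = x̄ + K·y = [6035372/58544399, 159400260/58544399, -10683715/1888529]
step 2: P' = (I − K·H)·P̄ = [201773584/58544399 214359670/58544399 -16623386/1888529; 214359670/58544399 1286861705/58544399 -57785723/1888529; -16623386/1888529 -57785723/1888529 94353971/1888529]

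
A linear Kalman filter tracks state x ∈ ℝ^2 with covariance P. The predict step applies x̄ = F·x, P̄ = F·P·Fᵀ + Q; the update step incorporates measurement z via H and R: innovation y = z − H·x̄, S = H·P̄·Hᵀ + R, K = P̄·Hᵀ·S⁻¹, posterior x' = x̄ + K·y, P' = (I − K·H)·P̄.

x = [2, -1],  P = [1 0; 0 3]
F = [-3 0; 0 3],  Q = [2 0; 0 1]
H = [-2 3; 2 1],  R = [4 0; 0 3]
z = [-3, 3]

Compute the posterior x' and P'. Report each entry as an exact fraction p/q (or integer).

x̄ = F·x = [-6, -3]
P̄ = F·P·Fᵀ + Q = [11 0; 0 28]
y = z − H·x̄ = [-6, 18]
S = H·P̄·Hᵀ + R = [300 40; 40 75]
K = P̄·Hᵀ·S⁻¹ = [-23/190 34/95; 259/1045 252/1045]
x' = x̄ + K·y = [111/95, -153/1045]
P' = (I − K·H)·P̄ = [44/95 14/95; 14/95 448/1045]

x' = [111/95, -153/1045]
P' = [44/95 14/95; 14/95 448/1045]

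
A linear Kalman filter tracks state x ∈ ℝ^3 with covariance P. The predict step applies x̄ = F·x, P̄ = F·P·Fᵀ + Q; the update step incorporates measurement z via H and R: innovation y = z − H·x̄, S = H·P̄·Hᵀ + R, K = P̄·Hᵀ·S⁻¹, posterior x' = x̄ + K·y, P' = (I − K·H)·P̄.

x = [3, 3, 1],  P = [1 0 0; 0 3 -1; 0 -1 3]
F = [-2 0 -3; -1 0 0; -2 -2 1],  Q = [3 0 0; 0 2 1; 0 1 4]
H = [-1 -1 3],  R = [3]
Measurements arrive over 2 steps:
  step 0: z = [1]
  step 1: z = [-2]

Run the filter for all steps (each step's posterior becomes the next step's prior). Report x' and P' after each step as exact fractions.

step 0: x' = [-4533/335, -917/335, -1727/335], P' = [6629/335 946/335 2456/335; 946/335 989/335 649/335; 2456/335 649/335 1124/335]
step 1: x' = [1053966/47371, 327491/47371, 438314/47371], P' = [5997538/47371 1777016/47371 2625721/47371; 1777016/47371 660211/47371 823571/47371; 2625721/47371 823571/47371 1180341/47371]

step 0: x̄ = F·x = [-9, -3, -11]
step 0: P̄ = F·P·Fᵀ + Q = [34 2 -11; 2 3 3; -11 3 27]
step 0: y = z − H·x̄ = [22]
step 0: S = H·P̄·Hᵀ + R = [335]
step 0: K = P̄·Hᵀ·S⁻¹ = [-69/335; 4/335; 89/335]
step 0: x' = x̄ + K·y = [-4533/335, -917/335, -1727/335]
step 0: P' = (I − K·H)·P̄ = [6629/335 946/335 2456/335; 946/335 989/335 649/335; 2456/335 649/335 1124/335]
step 1: x̄ = F·x = [14247/335, 4533/335, 9173/335]
step 1: P̄ = F·P·Fᵀ + Q = [67109/335 20626/335 40646/335; 20626/335 7299/335 13029/335; 40646/335 13029/335 28084/335]
step 1: y = z − H·x̄ = [-9409/335]
step 1: S = H·P̄·Hᵀ + R = [47371/335]
step 1: K = P̄·Hᵀ·S⁻¹ = [34203/47371; 11162/47371; 30577/47371]
step 1: x' = x̄ + K·y = [1053966/47371, 327491/47371, 438314/47371]
step 1: P' = (I − K·H)·P̄ = [5997538/47371 1777016/47371 2625721/47371; 1777016/47371 660211/47371 823571/47371; 2625721/47371 823571/47371 1180341/47371]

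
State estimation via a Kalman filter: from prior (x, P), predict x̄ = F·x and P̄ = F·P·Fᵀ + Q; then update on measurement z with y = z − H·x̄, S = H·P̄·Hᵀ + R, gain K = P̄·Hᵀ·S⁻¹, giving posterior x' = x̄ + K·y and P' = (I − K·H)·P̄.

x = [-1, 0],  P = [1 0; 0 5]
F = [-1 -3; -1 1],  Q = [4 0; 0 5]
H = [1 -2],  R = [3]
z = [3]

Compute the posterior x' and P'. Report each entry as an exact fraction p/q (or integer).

x' = [155/51, 1/17]
P' = [174/17 74/17; 74/17 43/17]

x̄ = F·x = [1, 1]
P̄ = F·P·Fᵀ + Q = [50 -14; -14 11]
y = z − H·x̄ = [4]
S = H·P̄·Hᵀ + R = [153]
K = P̄·Hᵀ·S⁻¹ = [26/51; -4/17]
x' = x̄ + K·y = [155/51, 1/17]
P' = (I − K·H)·P̄ = [174/17 74/17; 74/17 43/17]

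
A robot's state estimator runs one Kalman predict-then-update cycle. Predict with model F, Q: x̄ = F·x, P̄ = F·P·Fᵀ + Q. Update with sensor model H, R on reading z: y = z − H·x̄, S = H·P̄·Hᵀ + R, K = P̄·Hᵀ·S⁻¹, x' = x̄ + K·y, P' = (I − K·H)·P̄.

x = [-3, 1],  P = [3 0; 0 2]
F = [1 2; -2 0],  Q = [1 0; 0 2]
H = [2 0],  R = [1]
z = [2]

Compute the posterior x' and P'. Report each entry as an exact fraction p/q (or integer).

x̄ = F·x = [-1, 6]
P̄ = F·P·Fᵀ + Q = [12 -6; -6 14]
y = z − H·x̄ = [4]
S = H·P̄·Hᵀ + R = [49]
K = P̄·Hᵀ·S⁻¹ = [24/49; -12/49]
x' = x̄ + K·y = [47/49, 246/49]
P' = (I − K·H)·P̄ = [12/49 -6/49; -6/49 542/49]

x' = [47/49, 246/49]
P' = [12/49 -6/49; -6/49 542/49]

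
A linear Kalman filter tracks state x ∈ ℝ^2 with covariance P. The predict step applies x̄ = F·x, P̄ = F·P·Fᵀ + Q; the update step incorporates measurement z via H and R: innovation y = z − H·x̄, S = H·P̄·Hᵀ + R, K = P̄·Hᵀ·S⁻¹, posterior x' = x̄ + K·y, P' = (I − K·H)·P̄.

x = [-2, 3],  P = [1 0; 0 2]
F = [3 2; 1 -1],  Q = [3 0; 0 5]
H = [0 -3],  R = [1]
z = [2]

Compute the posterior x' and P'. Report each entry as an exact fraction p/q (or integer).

x̄ = F·x = [0, -5]
P̄ = F·P·Fᵀ + Q = [20 -1; -1 8]
y = z − H·x̄ = [-13]
S = H·P̄·Hᵀ + R = [73]
K = P̄·Hᵀ·S⁻¹ = [3/73; -24/73]
x' = x̄ + K·y = [-39/73, -53/73]
P' = (I − K·H)·P̄ = [1451/73 -1/73; -1/73 8/73]

x' = [-39/73, -53/73]
P' = [1451/73 -1/73; -1/73 8/73]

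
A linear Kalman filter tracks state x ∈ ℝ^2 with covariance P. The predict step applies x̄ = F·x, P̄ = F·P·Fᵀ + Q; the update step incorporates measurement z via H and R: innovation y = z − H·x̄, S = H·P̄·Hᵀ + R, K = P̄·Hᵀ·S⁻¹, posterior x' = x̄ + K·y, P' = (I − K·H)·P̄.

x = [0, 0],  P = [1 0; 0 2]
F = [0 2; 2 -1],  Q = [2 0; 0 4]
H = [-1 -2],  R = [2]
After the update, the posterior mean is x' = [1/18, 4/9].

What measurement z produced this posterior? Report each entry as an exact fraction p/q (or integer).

x̄ = F·x = [0, 0]
P̄ = F·P·Fᵀ + Q = [10 -4; -4 10]
S = H·P̄·Hᵀ + R = [36]
K = P̄·Hᵀ·S⁻¹ = [-1/18; -4/9]
x' − x̄ = [1/18, 4/9] = K·y
y = (KᵀK)⁻¹·Kᵀ·(x' − x̄) = [-1]
z = y + H·x̄ = [-1] + [0] = [-1]

z = [-1]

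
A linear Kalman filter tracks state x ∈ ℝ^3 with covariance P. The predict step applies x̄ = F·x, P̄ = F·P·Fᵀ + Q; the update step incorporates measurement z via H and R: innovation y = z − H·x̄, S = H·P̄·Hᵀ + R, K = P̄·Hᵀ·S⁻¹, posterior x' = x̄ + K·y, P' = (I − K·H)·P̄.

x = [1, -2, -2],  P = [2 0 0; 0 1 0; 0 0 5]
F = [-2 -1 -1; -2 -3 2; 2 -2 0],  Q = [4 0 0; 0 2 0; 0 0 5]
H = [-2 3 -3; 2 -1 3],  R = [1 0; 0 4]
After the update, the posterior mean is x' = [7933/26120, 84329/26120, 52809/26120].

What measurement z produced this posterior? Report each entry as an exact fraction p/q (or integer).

x̄ = F·x = [2, 0, 6]
P̄ = F·P·Fᵀ + Q = [18 1 -6; 1 39 -2; -6 -2 17]
S = H·P̄·Hᵀ + R = [529 -286; -286 204]
K = P̄·Hᵀ·S⁻¹ = [901/13060 4703/26120; 6193/13060 11859/26120; 1273/13060 8819/26120]
x' − x̄ = [-44307/26120, 84329/26120, -103911/26120] = K·y
y = (KᵀK)⁻¹·Kᵀ·(x' − x̄) = [25, -19]
z = y + H·x̄ = [25, -19] + [-22, 22] = [3, 3]

z = [3, 3]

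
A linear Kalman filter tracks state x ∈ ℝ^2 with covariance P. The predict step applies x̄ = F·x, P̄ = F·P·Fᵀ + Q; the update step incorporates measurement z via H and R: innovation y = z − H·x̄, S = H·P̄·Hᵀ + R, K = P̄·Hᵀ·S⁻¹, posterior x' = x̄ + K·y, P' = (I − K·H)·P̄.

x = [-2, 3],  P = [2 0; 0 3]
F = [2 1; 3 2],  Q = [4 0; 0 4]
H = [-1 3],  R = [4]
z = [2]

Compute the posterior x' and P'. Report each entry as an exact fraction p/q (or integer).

x̄ = F·x = [-1, 0]
P̄ = F·P·Fᵀ + Q = [15 18; 18 34]
y = z − H·x̄ = [1]
S = H·P̄·Hᵀ + R = [217]
K = P̄·Hᵀ·S⁻¹ = [39/217; 12/31]
x' = x̄ + K·y = [-178/217, 12/31]
P' = (I − K·H)·P̄ = [1734/217 90/31; 90/31 46/31]

x' = [-178/217, 12/31]
P' = [1734/217 90/31; 90/31 46/31]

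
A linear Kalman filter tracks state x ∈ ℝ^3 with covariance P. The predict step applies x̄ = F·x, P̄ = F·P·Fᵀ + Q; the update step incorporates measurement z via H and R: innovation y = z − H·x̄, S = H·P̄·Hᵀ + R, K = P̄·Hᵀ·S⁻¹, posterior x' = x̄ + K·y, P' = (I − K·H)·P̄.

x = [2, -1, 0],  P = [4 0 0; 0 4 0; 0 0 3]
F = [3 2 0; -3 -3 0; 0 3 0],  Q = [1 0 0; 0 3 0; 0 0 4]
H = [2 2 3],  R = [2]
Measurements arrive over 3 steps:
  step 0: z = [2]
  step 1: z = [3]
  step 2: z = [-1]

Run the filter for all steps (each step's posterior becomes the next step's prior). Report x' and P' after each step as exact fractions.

step 0: x̄ = F·x = [4, -3, -3]
step 0: P̄ = F·P·Fᵀ + Q = [53 -60 24; -60 75 -36; 24 -36 40]
step 0: y = z − H·x̄ = [9]
step 0: S = H·P̄·Hᵀ + R = [250]
step 0: K = P̄·Hᵀ·S⁻¹ = [29/125; -39/125; 48/125]
step 0: x' = x̄ + K·y = [761/125, -726/125, 57/125]
step 0: P' = (I − K·H)·P̄ = [4943/125 -5238/125 216/125; -5238/125 6333/125 -756/125; 216/125 -756/125 392/125]
step 1: x̄ = F·x = [831/125, -21/25, -2178/125]
step 1: P̄ = F·P·Fᵀ + Q = [7088/125 -783/25 -9144/125; -783/25 303/5 -1971/25; -9144/125 -1971/25 57497/125]
step 1: y = z − H·x̄ = [5457/125]
step 1: S = H·P̄·Hᵀ + R = [317067/125]
step 1: K = P̄·Hᵀ·S⁻¹ = [-21086/317067; -7415/105689; 44831/105689]
step 1: x' = x̄ + K·y = [23281/6217, -24264/6217, 6801/6217]
step 1: P' = (I − K·H)·P̄ = [14422012/317067 -4561001/105689 -168910/105689; -4561001/105689 5085180/105689 -354396/105689; -168910/105689 -354396/105689 378758/105689]
step 2: x̄ = F·x = [21315/6217, 2949/6217, -72792/6217]
step 2: P̄ = F·P·Fᵀ + Q = [8980433/105689 -5362101/105689 -10537929/105689; -5362101/105689 7251705/105689 -4717611/105689; -10537929/105689 -4717611/105689 46189376/105689]
step 2: y = z − H·x̄ = [163631/6217]
step 2: S = H·P̄·Hᵀ + R = [254881026/105689]
step 2: K = P̄·Hᵀ·S⁻¹ = [-24377123/254881026; -1152625/28320114; 18009508/42480171]
step 2: x' = x̄ + K·y = [232256081/254881026, -16903517/28320114, -23371852/42480171]
step 2: P' = (I − K·H)·P̄ = [16034760961/254881026 -1702665301/28320114 -81683375/42480171; -1702665301/28320114 610004235/9440038 -14277781/4720019; -81683375/42480171 -14277781/4720019 50709536/14160057]

step 0: x' = [761/125, -726/125, 57/125], P' = [4943/125 -5238/125 216/125; -5238/125 6333/125 -756/125; 216/125 -756/125 392/125]
step 1: x' = [23281/6217, -24264/6217, 6801/6217], P' = [14422012/317067 -4561001/105689 -168910/105689; -4561001/105689 5085180/105689 -354396/105689; -168910/105689 -354396/105689 378758/105689]
step 2: x' = [232256081/254881026, -16903517/28320114, -23371852/42480171], P' = [16034760961/254881026 -1702665301/28320114 -81683375/42480171; -1702665301/28320114 610004235/9440038 -14277781/4720019; -81683375/42480171 -14277781/4720019 50709536/14160057]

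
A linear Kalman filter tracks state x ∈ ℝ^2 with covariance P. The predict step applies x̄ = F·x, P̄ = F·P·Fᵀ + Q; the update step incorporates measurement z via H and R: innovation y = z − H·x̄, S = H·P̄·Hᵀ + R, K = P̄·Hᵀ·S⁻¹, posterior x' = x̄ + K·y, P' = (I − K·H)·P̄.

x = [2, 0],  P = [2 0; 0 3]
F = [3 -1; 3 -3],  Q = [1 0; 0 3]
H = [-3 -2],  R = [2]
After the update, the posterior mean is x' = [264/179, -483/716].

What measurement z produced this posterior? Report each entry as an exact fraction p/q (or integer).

x̄ = F·x = [6, 6]
P̄ = F·P·Fᵀ + Q = [22 27; 27 48]
S = H·P̄·Hᵀ + R = [716]
K = P̄·Hᵀ·S⁻¹ = [-30/179; -177/716]
x' − x̄ = [-810/179, -4779/716] = K·y
y = (KᵀK)⁻¹·Kᵀ·(x' − x̄) = [27]
z = y + H·x̄ = [27] + [-30] = [-3]

z = [-3]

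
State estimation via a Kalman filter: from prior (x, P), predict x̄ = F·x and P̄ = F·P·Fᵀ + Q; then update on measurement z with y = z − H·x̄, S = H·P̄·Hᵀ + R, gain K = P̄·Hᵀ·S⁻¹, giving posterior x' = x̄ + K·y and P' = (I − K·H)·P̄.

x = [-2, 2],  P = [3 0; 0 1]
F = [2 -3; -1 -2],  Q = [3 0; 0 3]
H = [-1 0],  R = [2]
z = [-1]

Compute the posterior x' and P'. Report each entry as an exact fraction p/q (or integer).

x' = [2/13, -2]
P' = [24/13 0; 0 10]

x̄ = F·x = [-10, -2]
P̄ = F·P·Fᵀ + Q = [24 0; 0 10]
y = z − H·x̄ = [-11]
S = H·P̄·Hᵀ + R = [26]
K = P̄·Hᵀ·S⁻¹ = [-12/13; 0]
x' = x̄ + K·y = [2/13, -2]
P' = (I − K·H)·P̄ = [24/13 0; 0 10]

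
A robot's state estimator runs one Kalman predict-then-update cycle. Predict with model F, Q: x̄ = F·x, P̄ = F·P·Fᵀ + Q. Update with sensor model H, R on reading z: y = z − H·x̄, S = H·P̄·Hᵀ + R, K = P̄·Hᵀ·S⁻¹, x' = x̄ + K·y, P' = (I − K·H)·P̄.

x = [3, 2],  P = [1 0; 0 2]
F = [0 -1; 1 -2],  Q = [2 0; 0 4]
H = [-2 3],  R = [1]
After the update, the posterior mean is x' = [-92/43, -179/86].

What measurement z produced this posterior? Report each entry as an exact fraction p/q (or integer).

x̄ = F·x = [-2, -1]
P̄ = F·P·Fᵀ + Q = [4 4; 4 13]
S = H·P̄·Hᵀ + R = [86]
K = P̄·Hᵀ·S⁻¹ = [2/43; 31/86]
x' − x̄ = [-6/43, -93/86] = K·y
y = (KᵀK)⁻¹·Kᵀ·(x' − x̄) = [-3]
z = y + H·x̄ = [-3] + [1] = [-2]

z = [-2]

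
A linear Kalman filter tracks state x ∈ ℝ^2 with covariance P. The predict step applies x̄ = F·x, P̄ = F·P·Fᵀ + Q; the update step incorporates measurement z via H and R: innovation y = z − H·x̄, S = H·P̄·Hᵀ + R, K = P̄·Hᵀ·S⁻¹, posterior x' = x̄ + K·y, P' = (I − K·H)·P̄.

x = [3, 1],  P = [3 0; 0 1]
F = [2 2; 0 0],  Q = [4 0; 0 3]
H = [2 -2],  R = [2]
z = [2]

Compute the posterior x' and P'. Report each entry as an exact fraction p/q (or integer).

x' = [96/47, 42/47]
P' = [140/47 120/47; 120/47 123/47]

x̄ = F·x = [8, 0]
P̄ = F·P·Fᵀ + Q = [20 0; 0 3]
y = z − H·x̄ = [-14]
S = H·P̄·Hᵀ + R = [94]
K = P̄·Hᵀ·S⁻¹ = [20/47; -3/47]
x' = x̄ + K·y = [96/47, 42/47]
P' = (I − K·H)·P̄ = [140/47 120/47; 120/47 123/47]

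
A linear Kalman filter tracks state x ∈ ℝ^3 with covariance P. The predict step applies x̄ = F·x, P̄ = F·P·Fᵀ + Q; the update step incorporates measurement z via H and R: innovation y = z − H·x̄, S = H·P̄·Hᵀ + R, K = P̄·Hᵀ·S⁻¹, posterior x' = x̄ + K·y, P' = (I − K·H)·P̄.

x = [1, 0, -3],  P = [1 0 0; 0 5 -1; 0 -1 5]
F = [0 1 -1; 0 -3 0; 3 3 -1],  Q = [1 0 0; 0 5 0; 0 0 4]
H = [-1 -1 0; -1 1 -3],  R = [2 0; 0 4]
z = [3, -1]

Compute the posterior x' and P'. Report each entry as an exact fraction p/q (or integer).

x' = [-16593/21643, -30104/21643, 4356/21643]
P' = [57068/21643 -46174/21643 -31158/21643; -46174/21643 73942/21643 36492/21643; -31158/21643 36492/21643 29850/21643]

x̄ = F·x = [3, 0, 6]
P̄ = F·P·Fᵀ + Q = [13 -18 24; -18 50 -48; 24 -48 69]
y = z − H·x̄ = [6, 20]
S = H·P̄·Hᵀ + R = [29 -109; -109 1156]
K = P̄·Hᵀ·S⁻¹ = [-5447/21643 -2442/21643; -13884/21643 2660/21643; -2667/21643 -5475/21643]
x' = x̄ + K·y = [-16593/21643, -30104/21643, 4356/21643]
P' = (I − K·H)·P̄ = [57068/21643 -46174/21643 -31158/21643; -46174/21643 73942/21643 36492/21643; -31158/21643 36492/21643 29850/21643]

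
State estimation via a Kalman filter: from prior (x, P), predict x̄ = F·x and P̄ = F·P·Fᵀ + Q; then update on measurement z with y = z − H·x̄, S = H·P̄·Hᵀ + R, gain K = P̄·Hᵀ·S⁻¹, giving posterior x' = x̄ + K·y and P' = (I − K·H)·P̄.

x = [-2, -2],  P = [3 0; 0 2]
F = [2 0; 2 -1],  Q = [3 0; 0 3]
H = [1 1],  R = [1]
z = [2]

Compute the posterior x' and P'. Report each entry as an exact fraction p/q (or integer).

x̄ = F·x = [-4, -2]
P̄ = F·P·Fᵀ + Q = [15 12; 12 17]
y = z − H·x̄ = [8]
S = H·P̄·Hᵀ + R = [57]
K = P̄·Hᵀ·S⁻¹ = [9/19; 29/57]
x' = x̄ + K·y = [-4/19, 118/57]
P' = (I − K·H)·P̄ = [42/19 -33/19; -33/19 128/57]

x' = [-4/19, 118/57]
P' = [42/19 -33/19; -33/19 128/57]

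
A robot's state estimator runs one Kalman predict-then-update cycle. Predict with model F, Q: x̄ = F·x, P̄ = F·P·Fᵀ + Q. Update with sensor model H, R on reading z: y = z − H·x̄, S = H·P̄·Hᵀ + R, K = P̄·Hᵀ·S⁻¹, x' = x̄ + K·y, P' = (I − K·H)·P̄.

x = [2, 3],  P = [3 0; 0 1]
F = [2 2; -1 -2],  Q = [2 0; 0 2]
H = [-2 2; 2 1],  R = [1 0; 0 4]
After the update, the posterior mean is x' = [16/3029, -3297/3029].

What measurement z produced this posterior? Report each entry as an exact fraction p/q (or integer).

x̄ = F·x = [10, -8]
P̄ = F·P·Fᵀ + Q = [18 -10; -10 9]
S = H·P̄·Hᵀ + R = [189 -74; -74 45]
K = P̄·Hᵀ·S⁻¹ = [-596/3029 770/3029; 896/3029 733/3029]
x' − x̄ = [-30274/3029, 20935/3029] = K·y
y = (KᵀK)⁻¹·Kᵀ·(x' − x̄) = [34, -13]
z = y + H·x̄ = [34, -13] + [-36, 12] = [-2, -1]

z = [-2, -1]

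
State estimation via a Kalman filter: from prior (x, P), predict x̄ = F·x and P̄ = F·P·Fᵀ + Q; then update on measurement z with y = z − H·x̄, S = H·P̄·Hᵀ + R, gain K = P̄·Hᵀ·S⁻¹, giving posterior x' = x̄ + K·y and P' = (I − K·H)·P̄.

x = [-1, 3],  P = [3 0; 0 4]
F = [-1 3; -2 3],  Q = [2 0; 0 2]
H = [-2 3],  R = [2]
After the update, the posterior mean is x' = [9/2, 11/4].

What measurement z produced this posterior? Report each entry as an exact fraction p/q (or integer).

x̄ = F·x = [10, 11]
P̄ = F·P·Fᵀ + Q = [41 42; 42 50]
S = H·P̄·Hᵀ + R = [112]
K = P̄·Hᵀ·S⁻¹ = [11/28; 33/56]
x' − x̄ = [-11/2, -33/4] = K·y
y = (KᵀK)⁻¹·Kᵀ·(x' − x̄) = [-14]
z = y + H·x̄ = [-14] + [13] = [-1]

z = [-1]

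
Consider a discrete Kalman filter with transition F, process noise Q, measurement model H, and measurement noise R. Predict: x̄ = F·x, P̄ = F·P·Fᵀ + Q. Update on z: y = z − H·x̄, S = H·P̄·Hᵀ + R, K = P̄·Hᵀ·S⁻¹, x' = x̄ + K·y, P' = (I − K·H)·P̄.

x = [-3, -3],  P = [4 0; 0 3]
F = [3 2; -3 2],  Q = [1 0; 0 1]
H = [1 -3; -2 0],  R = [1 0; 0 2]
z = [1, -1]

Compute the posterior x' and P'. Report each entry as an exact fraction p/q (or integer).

x' = [9974/33583, -8295/33583]
P' = [16474/33583 5451/33583; 5451/33583 5524/33583]

x̄ = F·x = [-15, 3]
P̄ = F·P·Fᵀ + Q = [49 -24; -24 49]
y = z − H·x̄ = [25, -31]
S = H·P̄·Hᵀ + R = [635 -242; -242 198]
K = P̄·Hᵀ·S⁻¹ = [11/3053 -16474/33583; -1011/3053 -5451/33583]
x' = x̄ + K·y = [9974/33583, -8295/33583]
P' = (I − K·H)·P̄ = [16474/33583 5451/33583; 5451/33583 5524/33583]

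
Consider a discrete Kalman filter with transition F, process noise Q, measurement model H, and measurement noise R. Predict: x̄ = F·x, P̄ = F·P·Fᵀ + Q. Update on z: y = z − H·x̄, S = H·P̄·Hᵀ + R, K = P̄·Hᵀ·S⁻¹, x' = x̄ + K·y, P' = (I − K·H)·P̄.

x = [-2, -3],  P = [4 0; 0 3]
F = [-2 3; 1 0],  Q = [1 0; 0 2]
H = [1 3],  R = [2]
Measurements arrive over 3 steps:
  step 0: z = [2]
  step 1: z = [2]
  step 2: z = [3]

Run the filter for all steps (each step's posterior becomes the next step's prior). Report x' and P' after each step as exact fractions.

step 0: x' = [0, 1/2], P' = [472/13 -154/13; -154/13 53/13]
step 1: x' = [451/298, 22/149], P' = [48434/149 -16142/149; -16142/149 5410/149]
step 2: x' = [-16747/6802, 12177/6802], P' = [9957230/3401 -3318812/3401; -3318812/3401 1106872/3401]

step 0: x̄ = F·x = [-5, -2]
step 0: P̄ = F·P·Fᵀ + Q = [44 -8; -8 6]
step 0: y = z − H·x̄ = [13]
step 0: S = H·P̄·Hᵀ + R = [52]
step 0: K = P̄·Hᵀ·S⁻¹ = [5/13; 5/26]
step 0: x' = x̄ + K·y = [0, 1/2]
step 0: P' = (I − K·H)·P̄ = [472/13 -154/13; -154/13 53/13]
step 1: x̄ = F·x = [3/2, 0]
step 1: P̄ = F·P·Fᵀ + Q = [4226/13 -1406/13; -1406/13 498/13]
step 1: y = z − H·x̄ = [1/2]
step 1: S = H·P̄·Hᵀ + R = [298/13]
step 1: K = P̄·Hᵀ·S⁻¹ = [4/149; 44/149]
step 1: x' = x̄ + K·y = [451/298, 22/149]
step 1: P' = (I − K·H)·P̄ = [48434/149 -16142/149; -16142/149 5410/149]
step 2: x̄ = F·x = [-385/149, 451/298]
step 2: P̄ = F·P·Fᵀ + Q = [436279/149 -145294/149; -145294/149 48732/149]
step 2: y = z − H·x̄ = [311/298]
step 2: S = H·P̄·Hᵀ + R = [3401/149]
step 2: K = P̄·Hᵀ·S⁻¹ = [397/3401; 902/3401]
step 2: x' = x̄ + K·y = [-16747/6802, 12177/6802]
step 2: P' = (I − K·H)·P̄ = [9957230/3401 -3318812/3401; -3318812/3401 1106872/3401]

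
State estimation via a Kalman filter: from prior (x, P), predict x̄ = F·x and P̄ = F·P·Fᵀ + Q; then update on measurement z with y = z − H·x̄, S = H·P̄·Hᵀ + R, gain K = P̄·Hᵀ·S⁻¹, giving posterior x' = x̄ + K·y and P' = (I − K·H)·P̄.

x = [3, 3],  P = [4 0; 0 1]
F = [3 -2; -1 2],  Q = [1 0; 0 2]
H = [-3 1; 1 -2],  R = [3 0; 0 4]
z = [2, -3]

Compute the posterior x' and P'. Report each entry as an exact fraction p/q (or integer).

x' = [1823/6197, 14287/6197]
P' = [2956/6197 2580/6197; 2580/6197 6126/6197]

x̄ = F·x = [3, 3]
P̄ = F·P·Fᵀ + Q = [41 -16; -16 10]
y = z − H·x̄ = [8, 0]
S = H·P̄·Hᵀ + R = [478 -255; -255 149]
K = P̄·Hᵀ·S⁻¹ = [-2096/6197 -551/6197; -538/6197 -2418/6197]
x' = x̄ + K·y = [1823/6197, 14287/6197]
P' = (I − K·H)·P̄ = [2956/6197 2580/6197; 2580/6197 6126/6197]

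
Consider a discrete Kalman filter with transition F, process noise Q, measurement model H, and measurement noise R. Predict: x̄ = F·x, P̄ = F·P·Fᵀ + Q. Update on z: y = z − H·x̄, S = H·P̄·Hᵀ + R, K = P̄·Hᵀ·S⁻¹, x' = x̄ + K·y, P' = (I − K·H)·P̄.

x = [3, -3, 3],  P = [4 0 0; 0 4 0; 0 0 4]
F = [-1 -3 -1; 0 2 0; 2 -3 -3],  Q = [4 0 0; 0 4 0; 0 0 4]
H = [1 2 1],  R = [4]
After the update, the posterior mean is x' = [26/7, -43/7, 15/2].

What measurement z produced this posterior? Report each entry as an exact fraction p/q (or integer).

x̄ = F·x = [3, -6, 6]
P̄ = F·P·Fᵀ + Q = [48 -24 40; -24 20 -24; 40 -24 92]
S = H·P̄·Hᵀ + R = [112]
K = P̄·Hᵀ·S⁻¹ = [5/14; -1/14; 3/4]
x' − x̄ = [5/7, -1/7, 3/2] = K·y
y = (KᵀK)⁻¹·Kᵀ·(x' − x̄) = [2]
z = y + H·x̄ = [2] + [-3] = [-1]

z = [-1]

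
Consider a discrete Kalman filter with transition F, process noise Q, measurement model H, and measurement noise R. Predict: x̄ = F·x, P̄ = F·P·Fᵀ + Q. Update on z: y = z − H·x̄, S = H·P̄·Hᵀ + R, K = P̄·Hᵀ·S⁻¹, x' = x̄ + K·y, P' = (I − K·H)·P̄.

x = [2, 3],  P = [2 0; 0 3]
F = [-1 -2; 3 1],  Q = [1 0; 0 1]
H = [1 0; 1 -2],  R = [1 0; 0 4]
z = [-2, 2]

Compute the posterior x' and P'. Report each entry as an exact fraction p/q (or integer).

x' = [-1756/959, -1409/959]
P' = [804/959 324/959; 324/959 1018/959]

x̄ = F·x = [-8, 9]
P̄ = F·P·Fᵀ + Q = [15 -12; -12 22]
y = z − H·x̄ = [6, 28]
S = H·P̄·Hᵀ + R = [16 39; 39 155]
K = P̄·Hᵀ·S⁻¹ = [804/959 39/959; 324/959 -428/959]
x' = x̄ + K·y = [-1756/959, -1409/959]
P' = (I − K·H)·P̄ = [804/959 324/959; 324/959 1018/959]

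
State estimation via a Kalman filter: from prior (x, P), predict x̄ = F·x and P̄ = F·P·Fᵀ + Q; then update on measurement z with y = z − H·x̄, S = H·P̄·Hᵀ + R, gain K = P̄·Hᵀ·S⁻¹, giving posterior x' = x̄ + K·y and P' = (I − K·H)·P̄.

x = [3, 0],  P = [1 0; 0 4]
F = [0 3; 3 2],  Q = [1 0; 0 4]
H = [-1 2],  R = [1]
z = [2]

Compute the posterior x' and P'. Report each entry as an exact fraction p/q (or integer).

x̄ = F·x = [0, 9]
P̄ = F·P·Fᵀ + Q = [37 24; 24 29]
y = z − H·x̄ = [-16]
S = H·P̄·Hᵀ + R = [58]
K = P̄·Hᵀ·S⁻¹ = [11/58; 17/29]
x' = x̄ + K·y = [-88/29, -11/29]
P' = (I − K·H)·P̄ = [2025/58 509/29; 509/29 263/29]

x' = [-88/29, -11/29]
P' = [2025/58 509/29; 509/29 263/29]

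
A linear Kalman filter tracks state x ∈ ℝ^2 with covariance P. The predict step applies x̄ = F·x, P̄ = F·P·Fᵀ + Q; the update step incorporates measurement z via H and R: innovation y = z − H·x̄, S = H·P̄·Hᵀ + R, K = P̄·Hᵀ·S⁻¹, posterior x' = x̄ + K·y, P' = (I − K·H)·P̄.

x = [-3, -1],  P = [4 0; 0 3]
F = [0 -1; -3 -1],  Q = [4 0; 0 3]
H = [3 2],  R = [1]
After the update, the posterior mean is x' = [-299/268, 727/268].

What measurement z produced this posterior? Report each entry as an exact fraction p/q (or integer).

x̄ = F·x = [1, 10]
P̄ = F·P·Fᵀ + Q = [7 3; 3 42]
S = H·P̄·Hᵀ + R = [268]
K = P̄·Hᵀ·S⁻¹ = [27/268; 93/268]
x' − x̄ = [-567/268, -1953/268] = K·y
y = (KᵀK)⁻¹·Kᵀ·(x' − x̄) = [-21]
z = y + H·x̄ = [-21] + [23] = [2]

z = [2]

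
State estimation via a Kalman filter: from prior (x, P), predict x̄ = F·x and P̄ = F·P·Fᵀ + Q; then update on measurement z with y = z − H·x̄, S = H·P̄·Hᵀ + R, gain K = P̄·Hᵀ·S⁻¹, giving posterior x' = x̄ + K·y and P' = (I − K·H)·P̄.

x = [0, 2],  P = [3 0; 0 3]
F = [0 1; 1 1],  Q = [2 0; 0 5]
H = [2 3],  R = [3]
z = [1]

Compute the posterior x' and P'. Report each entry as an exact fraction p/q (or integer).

x̄ = F·x = [2, 2]
P̄ = F·P·Fᵀ + Q = [5 3; 3 11]
y = z − H·x̄ = [-9]
S = H·P̄·Hᵀ + R = [158]
K = P̄·Hᵀ·S⁻¹ = [19/158; 39/158]
x' = x̄ + K·y = [145/158, -35/158]
P' = (I − K·H)·P̄ = [429/158 -267/158; -267/158 217/158]

x' = [145/158, -35/158]
P' = [429/158 -267/158; -267/158 217/158]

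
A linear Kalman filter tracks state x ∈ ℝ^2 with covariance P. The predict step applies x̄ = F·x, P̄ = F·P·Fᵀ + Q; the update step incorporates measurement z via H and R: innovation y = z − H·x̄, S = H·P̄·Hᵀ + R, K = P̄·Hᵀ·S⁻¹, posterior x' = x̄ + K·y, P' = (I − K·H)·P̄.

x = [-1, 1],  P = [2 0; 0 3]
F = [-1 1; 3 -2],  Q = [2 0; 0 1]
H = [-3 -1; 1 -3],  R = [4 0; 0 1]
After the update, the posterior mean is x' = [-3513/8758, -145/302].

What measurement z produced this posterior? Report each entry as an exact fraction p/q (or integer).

z = [2, 1]

x̄ = F·x = [2, -5]
P̄ = F·P·Fᵀ + Q = [7 -12; -12 31]
S = H·P̄·Hᵀ + R = [26 -24; -24 359]
K = P̄·Hᵀ·S⁻¹ = [-2199/8758 451/4379; -25/302 -45/151]
x' − x̄ = [-21029/8758, 1365/302] = K·y
y = (KᵀK)⁻¹·Kᵀ·(x' − x̄) = [3, -16]
z = y + H·x̄ = [3, -16] + [-1, 17] = [2, 1]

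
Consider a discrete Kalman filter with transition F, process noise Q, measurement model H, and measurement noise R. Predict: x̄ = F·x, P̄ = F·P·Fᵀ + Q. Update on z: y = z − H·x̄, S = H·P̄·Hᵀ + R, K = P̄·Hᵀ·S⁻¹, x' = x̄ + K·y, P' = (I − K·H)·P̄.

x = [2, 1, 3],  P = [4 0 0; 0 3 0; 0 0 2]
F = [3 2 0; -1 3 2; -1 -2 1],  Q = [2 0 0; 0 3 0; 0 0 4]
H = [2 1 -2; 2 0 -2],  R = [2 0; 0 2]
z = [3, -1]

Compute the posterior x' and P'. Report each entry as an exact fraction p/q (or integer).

x' = [6111/2659, 10878/2659, 7452/2659]
P' = [11493/2659 -2431/2659 10471/2659; -2431/2659 9589/2659 -47/2659; 10471/2659 -47/2659 10705/2659]

x̄ = F·x = [8, 7, -1]
P̄ = F·P·Fᵀ + Q = [50 6 -24; 6 42 -10; -24 -10 22]
y = z − H·x̄ = [-22, -19]
S = H·P̄·Hᵀ + R = [588 512; 512 482]
K = P̄·Hᵀ·S⁻¹ = [-387/5318 1022/2659; 4821/5318 -2384/2659; -515/5318 -234/2659]
x' = x̄ + K·y = [6111/2659, 10878/2659, 7452/2659]
P' = (I − K·H)·P̄ = [11493/2659 -2431/2659 10471/2659; -2431/2659 9589/2659 -47/2659; 10471/2659 -47/2659 10705/2659]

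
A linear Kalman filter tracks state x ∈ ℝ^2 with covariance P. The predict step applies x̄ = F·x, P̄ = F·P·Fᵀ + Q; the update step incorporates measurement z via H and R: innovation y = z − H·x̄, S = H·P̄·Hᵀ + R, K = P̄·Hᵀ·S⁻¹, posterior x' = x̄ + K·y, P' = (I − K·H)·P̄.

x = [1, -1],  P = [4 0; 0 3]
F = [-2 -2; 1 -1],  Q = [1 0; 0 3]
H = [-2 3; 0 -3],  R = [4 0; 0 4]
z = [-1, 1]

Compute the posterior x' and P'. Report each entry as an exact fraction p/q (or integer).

x̄ = F·x = [0, 2]
P̄ = F·P·Fᵀ + Q = [29 -2; -2 10]
y = z − H·x̄ = [-7, 7]
S = H·P̄·Hᵀ + R = [234 -102; -102 94]
K = P̄·Hᵀ·S⁻¹ = [-193/414 -61/138; 17/1449 -148/483]
x' = x̄ + K·y = [35/207, -47/207]
P' = (I − K·H)·P̄ = [376/207 122/207; 122/207 592/1449]

x' = [35/207, -47/207]
P' = [376/207 122/207; 122/207 592/1449]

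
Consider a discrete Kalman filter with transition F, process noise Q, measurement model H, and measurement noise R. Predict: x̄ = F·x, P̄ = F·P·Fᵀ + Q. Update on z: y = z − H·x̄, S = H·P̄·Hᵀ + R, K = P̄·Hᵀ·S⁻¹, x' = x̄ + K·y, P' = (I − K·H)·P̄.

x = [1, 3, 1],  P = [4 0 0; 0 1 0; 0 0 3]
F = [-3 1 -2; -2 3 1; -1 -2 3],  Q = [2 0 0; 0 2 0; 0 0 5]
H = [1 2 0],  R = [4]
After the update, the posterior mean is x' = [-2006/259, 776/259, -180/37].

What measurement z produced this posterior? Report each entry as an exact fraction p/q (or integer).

x̄ = F·x = [-2, 8, -4]
P̄ = F·P·Fᵀ + Q = [51 21 -8; 21 30 11; -8 11 40]
S = H·P̄·Hᵀ + R = [259]
K = P̄·Hᵀ·S⁻¹ = [93/259; 81/259; 2/37]
x' − x̄ = [-1488/259, -1296/259, -32/37] = K·y
y = (KᵀK)⁻¹·Kᵀ·(x' − x̄) = [-16]
z = y + H·x̄ = [-16] + [14] = [-2]

z = [-2]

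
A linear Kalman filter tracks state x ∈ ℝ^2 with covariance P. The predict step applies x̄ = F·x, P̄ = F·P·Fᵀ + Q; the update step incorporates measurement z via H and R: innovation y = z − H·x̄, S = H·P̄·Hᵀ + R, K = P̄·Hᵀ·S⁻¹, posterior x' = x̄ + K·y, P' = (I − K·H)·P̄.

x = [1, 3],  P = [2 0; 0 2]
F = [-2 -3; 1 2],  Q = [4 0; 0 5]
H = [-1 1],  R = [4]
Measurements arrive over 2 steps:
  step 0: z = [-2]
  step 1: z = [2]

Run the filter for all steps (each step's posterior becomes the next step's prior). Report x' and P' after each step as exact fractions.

step 0: x̄ = F·x = [-11, 7]
step 0: P̄ = F·P·Fᵀ + Q = [30 -16; -16 15]
step 0: y = z − H·x̄ = [-20]
step 0: S = H·P̄·Hᵀ + R = [81]
step 0: K = P̄·Hᵀ·S⁻¹ = [-46/81; 31/81]
step 0: x' = x̄ + K·y = [29/81, -53/81]
step 0: P' = (I − K·H)·P̄ = [314/81 130/81; 130/81 254/81]
step 1: x̄ = F·x = [101/81, -77/81]
step 1: P̄ = F·P·Fᵀ + Q = [5426/81 -3062/81; -3062/81 2255/81]
step 1: y = z − H·x̄ = [340/81]
step 1: S = H·P̄·Hᵀ + R = [14129/81]
step 1: K = P̄·Hᵀ·S⁻¹ = [-8488/14129; 5317/14129]
step 1: x' = x̄ + K·y = [-18011/14129, 8887/14129]
step 1: P' = (I − K·H)·P̄ = [57010/14129 23058/14129; 23058/14129 44326/14129]

step 0: x' = [29/81, -53/81], P' = [314/81 130/81; 130/81 254/81]
step 1: x' = [-18011/14129, 8887/14129], P' = [57010/14129 23058/14129; 23058/14129 44326/14129]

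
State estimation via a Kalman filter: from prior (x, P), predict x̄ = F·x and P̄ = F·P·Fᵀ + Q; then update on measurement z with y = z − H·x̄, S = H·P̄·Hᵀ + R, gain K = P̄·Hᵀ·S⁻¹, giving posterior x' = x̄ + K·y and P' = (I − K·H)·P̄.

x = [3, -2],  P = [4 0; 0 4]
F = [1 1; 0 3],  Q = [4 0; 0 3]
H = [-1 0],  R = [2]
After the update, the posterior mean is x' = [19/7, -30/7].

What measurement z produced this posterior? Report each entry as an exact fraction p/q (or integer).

x̄ = F·x = [1, -6]
P̄ = F·P·Fᵀ + Q = [12 12; 12 39]
S = H·P̄·Hᵀ + R = [14]
K = P̄·Hᵀ·S⁻¹ = [-6/7; -6/7]
x' − x̄ = [12/7, 12/7] = K·y
y = (KᵀK)⁻¹·Kᵀ·(x' − x̄) = [-2]
z = y + H·x̄ = [-2] + [-1] = [-3]

z = [-3]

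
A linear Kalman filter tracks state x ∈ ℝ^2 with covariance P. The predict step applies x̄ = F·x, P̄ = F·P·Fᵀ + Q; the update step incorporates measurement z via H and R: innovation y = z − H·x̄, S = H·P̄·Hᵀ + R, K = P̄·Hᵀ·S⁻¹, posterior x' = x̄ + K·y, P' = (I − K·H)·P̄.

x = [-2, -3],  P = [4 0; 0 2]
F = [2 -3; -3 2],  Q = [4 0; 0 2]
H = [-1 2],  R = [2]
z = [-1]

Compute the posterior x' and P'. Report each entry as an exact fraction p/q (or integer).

x̄ = F·x = [5, 0]
P̄ = F·P·Fᵀ + Q = [38 -36; -36 46]
y = z − H·x̄ = [4]
S = H·P̄·Hᵀ + R = [368]
K = P̄·Hᵀ·S⁻¹ = [-55/184; 8/23]
x' = x̄ + K·y = [175/46, 32/23]
P' = (I − K·H)·P̄ = [471/92 52/23; 52/23 34/23]

x' = [175/46, 32/23]
P' = [471/92 52/23; 52/23 34/23]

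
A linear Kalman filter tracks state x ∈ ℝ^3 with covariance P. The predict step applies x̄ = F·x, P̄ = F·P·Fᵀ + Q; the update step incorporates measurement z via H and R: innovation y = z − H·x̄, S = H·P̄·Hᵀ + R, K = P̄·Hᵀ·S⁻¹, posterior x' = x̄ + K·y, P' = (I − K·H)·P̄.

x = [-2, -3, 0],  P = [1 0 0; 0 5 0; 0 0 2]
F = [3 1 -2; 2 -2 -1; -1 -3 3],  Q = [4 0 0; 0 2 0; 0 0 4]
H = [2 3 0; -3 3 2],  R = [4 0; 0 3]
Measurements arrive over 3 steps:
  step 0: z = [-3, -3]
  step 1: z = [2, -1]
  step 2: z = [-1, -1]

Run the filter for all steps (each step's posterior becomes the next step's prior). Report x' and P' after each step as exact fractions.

step 0: x̄ = F·x = [-9, 2, 11]
step 0: P̄ = F·P·Fᵀ + Q = [26 0 -30; 0 28 22; -30 22 68]
step 0: y = z − H·x̄ = [9, -58]
step 0: S = H·P̄·Hᵀ + R = [360 108; 108 1385]
step 0: K = P̄·Hᵀ·S⁻¹ = [21731/121734 -768/6763; 8543/40578 514/6763; -3871/81156 1451/6763]
step 0: x' = x̄ + K·y = [-10915/13526, -6943/13526, -50673/27052]
step 0: P' = (I − K·H)·P̄ = [63680/60867 -9322/20289 42367/20289; -9322/20289 3970/6763 -9845/6763; 42367/20289 -9845/6763 76255/13526]
step 1: x̄ = F·x = [10985/13526, 34785/27052, -88531/27052]
step 1: P̄ = F·P·Fᵀ + Q = [98480/6763 -15581/20289 -492263/20289; -15581/20289 446851/121734 649927/121734; -492263/20289 649927/121734 8763067/121734]
step 1: y = z − H·x̄ = [-94191/27052, 111565/27052]
step 1: S = H·P̄·Hᵀ + R = [1164147/13526 -4749491/40578; -4749491/40578 100317697/121734]
step 1: K = P̄·Hᵀ·S⁻¹ = [1343775228/6966352303 -608116614/6966352303; 1292510353/6966352303 386413112/6966352303; 55524603/6966352303 1975665578/6966352303]
step 1: x' = x̄ + K·y = [-1529103299/6966352303, 6051009206/6966352303, -14843742548/6966352303]
step 1: P' = (I − K·H)·P̄ = [7926638742/6966352303 -3492725524/6966352303 16216871478/6966352303; -3492725524/6966352303 4051830820/6966352303 -10737214848/6966352303; 16216871478/6966352303 -10737214848/6966352303 43394627856/6966352303]
step 2: x̄ = F·x = [31151184405/6966352303, -316482462/6966352303, -61155151963/6966352303]
step 2: P̄ = F·P·Fᵀ + Q = [104225548646/6966352303 -5513416270/6966352303 -179625267956/6966352303; -5513416270/6966352303 25366669598/6966352303 37974470854/6966352303; -179625267956/6966352303 37974470854/6966352303 537822461290/6966352303]
step 2: y = z − H·x̄ = [-68319273727/6966352303, 209746952224/6966352303]
step 2: S = H·P̄·Hᵀ + R = [606906634938/6966352303 -871167263384/6966352303; -871167263384/6966352303 6048957224845/6966352303]
step 2: K = P̄·Hᵀ·S⁻¹ = [40271450649475/209020427531959 -17989974668132/209020427531959; 38793203927773/209020427531959 11412538269832/209020427531959; 1563994635015/209020427531959 59951264382830/209020427531959]
step 2: x' = x̄ + K·y = [-52083308718/5649200744107, -1252079121951/5649200744107, -1221826763282/5649200744107]
step 2: P' = (I − K·H)·P̄ = [239900131934348/209020427531959 -106238153756932/209020427531959 492222466534722/209020427531959; -106238153756932/209020427531959 122549707741652/209020427531959 -326062984843128/209020427531959; 492222466534722/209020427531959 -326062984843128/209020427531959 1317355073641020/209020427531959]

step 0: x' = [-10915/13526, -6943/13526, -50673/27052], P' = [63680/60867 -9322/20289 42367/20289; -9322/20289 3970/6763 -9845/6763; 42367/20289 -9845/6763 76255/13526]
step 1: x' = [-1529103299/6966352303, 6051009206/6966352303, -14843742548/6966352303], P' = [7926638742/6966352303 -3492725524/6966352303 16216871478/6966352303; -3492725524/6966352303 4051830820/6966352303 -10737214848/6966352303; 16216871478/6966352303 -10737214848/6966352303 43394627856/6966352303]
step 2: x' = [-52083308718/5649200744107, -1252079121951/5649200744107, -1221826763282/5649200744107], P' = [239900131934348/209020427531959 -106238153756932/209020427531959 492222466534722/209020427531959; -106238153756932/209020427531959 122549707741652/209020427531959 -326062984843128/209020427531959; 492222466534722/209020427531959 -326062984843128/209020427531959 1317355073641020/209020427531959]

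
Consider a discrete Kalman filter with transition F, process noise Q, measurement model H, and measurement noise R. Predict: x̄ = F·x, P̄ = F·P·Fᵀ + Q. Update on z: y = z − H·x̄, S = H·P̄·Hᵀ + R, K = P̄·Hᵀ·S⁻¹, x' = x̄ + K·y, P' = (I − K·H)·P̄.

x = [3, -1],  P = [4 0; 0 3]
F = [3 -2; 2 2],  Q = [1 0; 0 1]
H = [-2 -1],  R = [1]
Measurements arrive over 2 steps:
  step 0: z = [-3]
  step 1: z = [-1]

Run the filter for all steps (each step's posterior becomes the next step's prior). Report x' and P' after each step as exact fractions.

step 0: x̄ = F·x = [11, 4]
step 0: P̄ = F·P·Fᵀ + Q = [49 12; 12 29]
step 0: y = z − H·x̄ = [23]
step 0: S = H·P̄·Hᵀ + R = [274]
step 0: K = P̄·Hᵀ·S⁻¹ = [-55/137; -53/274]
step 0: x' = x̄ + K·y = [242/137, -123/274]
step 0: P' = (I − K·H)·P̄ = [663/137 -1271/137; -1271/137 5137/274]
step 1: x̄ = F·x = [849/137, 361/137]
step 1: P̄ = F·P·Fᵀ + Q = [31630/137 -8838/137; -8838/137 2895/137]
step 1: y = z − H·x̄ = [1922/137]
step 1: S = H·P̄·Hᵀ + R = [94200/137]
step 1: K = P̄·Hᵀ·S⁻¹ = [-27211/47100; 4927/31400]
step 1: x' = x̄ + K·y = [-44933/23550, 75931/15700]
step 1: P' = (I − K·H)·P̄ = [32467/23550 -34219/15700; -34219/15700 131949/31400]

step 0: x' = [242/137, -123/274], P' = [663/137 -1271/137; -1271/137 5137/274]
step 1: x' = [-44933/23550, 75931/15700], P' = [32467/23550 -34219/15700; -34219/15700 131949/31400]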